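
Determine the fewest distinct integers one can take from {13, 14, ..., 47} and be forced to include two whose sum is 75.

26

Two chosen integers sum to 75 exactly when both halves of some pair {x, 75−x} with 28 ≤ x ≤ 75−x ≤ 47 are chosen — 10 such pairs.
The remaining 15 elements (those with no distinct partner in range) can never complete a 75-sum, so the worst case takes all of them and one from each pair: 15 + 10 = 25.
The 26th integer has to be the second member of some pair, so 25 + 1 = 26.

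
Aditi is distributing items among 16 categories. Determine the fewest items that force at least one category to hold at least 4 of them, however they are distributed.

49

With 48 items one could put exactly 3 in each of the 16 categories, and no category would reach 4.
One more item must land in a category that already has 3, giving it 4.
So 16 × 3 + 1 = 49 items are required.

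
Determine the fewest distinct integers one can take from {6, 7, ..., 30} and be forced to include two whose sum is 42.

17

Two chosen integers sum to 42 exactly when both halves of some pair {x, 42−x} with 12 ≤ x ≤ 42−x ≤ 30 are chosen — 9 such pairs.
The remaining 7 elements (those with no distinct partner in range) can never complete a 42-sum, so the worst case takes all of them and one from each pair: 7 + 9 = 16.
Pigeonhole: the 17th integer has to be the second member of some pair, so 16 + 1 = 17.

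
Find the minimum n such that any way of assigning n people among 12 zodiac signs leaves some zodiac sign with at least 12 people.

133

With 132 people one could put exactly 11 in each of the 12 zodiac signs, and no zodiac sign would reach 12.
One more person must land in a zodiac sign that already has 11, giving it 12.
So 12 × 11 + 1 = 133 people are required.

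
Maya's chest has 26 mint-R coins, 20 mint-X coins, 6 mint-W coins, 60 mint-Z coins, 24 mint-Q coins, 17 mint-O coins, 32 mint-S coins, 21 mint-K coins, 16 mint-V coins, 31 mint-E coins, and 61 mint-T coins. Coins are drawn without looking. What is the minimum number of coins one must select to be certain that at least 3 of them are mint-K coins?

296

In the worst case for collecting mint-K coins, every non-mint-K coin comes out first.
There are 26 + 20 + 6 + 60 + 24 + 17 + 32 + 16 + 31 + 61 = 293 non-mint-K coins altogether.
After those, each further coin must be mint-K, so 293 + 3 = 296 draws guarantee 3 mint-K coins.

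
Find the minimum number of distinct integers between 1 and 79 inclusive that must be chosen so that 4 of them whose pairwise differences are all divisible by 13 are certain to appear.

40

Integers whose pairwise differences are multiples of 13 are exactly those sharing a remainder mod 13. The 13 residue classes mod 13 are the pigeonholes.
With 39 integers one could put 3 in each residue class and have no class reach 4.
The 40th integer pushes some class to 4, so 13·3 + 1 = 40.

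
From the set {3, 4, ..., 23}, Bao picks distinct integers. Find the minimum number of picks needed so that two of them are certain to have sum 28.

13

Two chosen integers sum to 28 exactly when both halves of some pair {x, 28−x} with 5 ≤ x ≤ 28−x ≤ 23 are chosen — 9 such pairs.
The remaining 3 elements (those with no distinct partner in range) can never complete a 28-sum, so the worst case takes all of them and one from each pair: 3 + 9 = 12.
The 13th integer has to be the second member of some pair, so 12 + 1 = 13.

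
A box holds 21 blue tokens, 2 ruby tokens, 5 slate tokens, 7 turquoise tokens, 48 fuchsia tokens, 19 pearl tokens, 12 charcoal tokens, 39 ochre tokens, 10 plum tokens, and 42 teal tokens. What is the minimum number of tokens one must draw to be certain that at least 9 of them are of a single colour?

The 10 colours are the holes; the tokens drawn are the pigeons.
To avoid 9 of any one colour, the worst case takes at most 8 of each colour, or every token of a colour that has fewer than 8.
That gives 8 + 2 + 5 + 7 + 8 + 8 + 8 + 8 + 8 + 8 = 70 tokens with no colour reaching 9.
The next token forces some colour to 9, so 70 + 1 = 71.

71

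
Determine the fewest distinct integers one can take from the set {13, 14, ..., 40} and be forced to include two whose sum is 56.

Group the elements by complementary pair {x, 56−x}: {16,40}, {17,39}, {18,38}, …, giving 12 two-element pairs, the single value 28 (it cannot pair with itself since the integers are distinct), and 3 integers whose partner 56−x falls outside [13,40].
Pigeonhole: treating each of those 16 groups as a pigeonhole, one can pick one integer per group — 16 integers — with no two summing to 56.
The 17th integer lands in an occupied pair, forcing a sum of 56.

17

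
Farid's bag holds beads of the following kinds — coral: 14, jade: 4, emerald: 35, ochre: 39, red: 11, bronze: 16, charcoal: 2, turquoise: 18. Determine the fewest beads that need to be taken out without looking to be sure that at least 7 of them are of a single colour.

An adversary could hand out at most 6 beads per colour (jade, charcoal run out sooner): 6 + 4 + 6 + 6 + 6 + 6 + 2 + 6 = 42 beads and still no colour has 7.
By the pigeonhole principle, one more bead lands in a colour already at 6, so 43 draws are enough and 42 are not.

43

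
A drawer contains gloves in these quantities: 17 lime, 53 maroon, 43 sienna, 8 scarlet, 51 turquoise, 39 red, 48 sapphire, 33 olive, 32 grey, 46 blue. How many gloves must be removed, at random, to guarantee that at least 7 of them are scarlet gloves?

In the worst case for collecting scarlet gloves, every non-scarlet glove comes out first.
There are 17 + 53 + 43 + 51 + 39 + 48 + 33 + 32 + 46 = 362 non-scarlet gloves altogether.
After those, each further glove must be scarlet, so 362 + 7 = 369 draws guarantee 7 scarlet gloves.

369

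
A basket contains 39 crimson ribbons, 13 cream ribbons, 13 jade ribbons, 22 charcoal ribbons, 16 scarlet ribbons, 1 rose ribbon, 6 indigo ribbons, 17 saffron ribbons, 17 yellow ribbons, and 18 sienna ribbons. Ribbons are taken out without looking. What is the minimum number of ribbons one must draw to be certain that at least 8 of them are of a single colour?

By the pigeonhole principle, put each drawn ribbon into a box by colour. The largest draw with every box below 8 takes min(count, 7) from each colour; colours with fewer than 7 contribute all they have.
Σ min(cᵢ, 7) = 7 + 7 + 7 + 7 + 7 + 1 + 6 + 7 + 7 + 7 = 63.
Draw number 63 + 1 = 64 must push one box to 8.

64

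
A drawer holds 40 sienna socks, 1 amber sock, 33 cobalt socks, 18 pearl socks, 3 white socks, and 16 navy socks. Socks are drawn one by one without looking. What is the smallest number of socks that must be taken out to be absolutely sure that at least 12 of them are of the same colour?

By the pigeonhole principle, the 6 colours are the holes; the socks drawn are the pigeons.
To avoid 12 of any one colour, the worst case takes at most 11 of each colour, or every sock of a colour that has fewer than 11.
That gives 11 + 1 + 11 + 11 + 3 + 11 = 48 socks with no colour reaching 12.
The next sock forces some colour to 12, so 48 + 1 = 49.

49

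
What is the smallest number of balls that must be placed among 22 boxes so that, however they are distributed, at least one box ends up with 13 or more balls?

265

With 264 balls one could put exactly 12 in each of the 22 boxes, and no box would reach 13.
One more ball must land in a box that already has 12, giving it 13.
So 22 × 12 + 1 = 265 balls are required.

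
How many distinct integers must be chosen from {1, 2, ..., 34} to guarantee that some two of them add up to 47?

Two chosen integers sum to 47 exactly when both halves of some pair {x, 47−x} with 13 ≤ x ≤ 47−x ≤ 34 are chosen — 11 such pairs.
The remaining 12 elements (those with no distinct partner in range) can never complete a 47-sum, so the worst case takes all of them and one from each pair: 12 + 11 = 23.
By the pigeonhole principle, the 24th integer has to be the second member of some pair, so 23 + 1 = 24.

24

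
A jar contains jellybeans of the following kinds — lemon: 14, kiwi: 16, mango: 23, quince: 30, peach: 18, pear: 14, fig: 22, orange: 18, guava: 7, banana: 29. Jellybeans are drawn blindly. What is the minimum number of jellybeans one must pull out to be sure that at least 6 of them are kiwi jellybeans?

181

In the worst case for collecting kiwi jellybeans, every non-kiwi jellybean comes out first.
There are 14 + 23 + 30 + 18 + 14 + 22 + 18 + 7 + 29 = 175 non-kiwi jellybeans altogether.
After those, each further jellybean must be kiwi, so 175 + 6 = 181 draws guarantee 6 kiwi jellybeans.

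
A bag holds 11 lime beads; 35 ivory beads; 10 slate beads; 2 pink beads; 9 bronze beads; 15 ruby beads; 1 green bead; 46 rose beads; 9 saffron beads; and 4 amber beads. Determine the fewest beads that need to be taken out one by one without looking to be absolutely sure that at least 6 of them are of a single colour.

43

The 10 colours are the holes; the beads drawn are the pigeons.
To avoid 6 of any one colour, the worst case takes at most 5 of each colour, or every bead of a colour that has fewer than 5.
That gives 5 + 5 + 5 + 2 + 5 + 5 + 1 + 5 + 5 + 4 = 42 beads with no colour reaching 6.
The next bead forces some colour to 6, so 42 + 1 = 43.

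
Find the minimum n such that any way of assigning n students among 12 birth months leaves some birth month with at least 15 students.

With 168 students one could put exactly 14 in each of the 12 birth months, and no birth month would reach 15.
One more student must land in a birth month that already has 14, giving it 15.
So 12 × 14 + 1 = 169 students are required.

169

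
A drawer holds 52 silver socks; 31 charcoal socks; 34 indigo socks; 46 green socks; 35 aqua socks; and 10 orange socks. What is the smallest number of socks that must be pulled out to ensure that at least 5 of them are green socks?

In the worst case for collecting green socks, every non-green sock comes out first.
There are 52 + 31 + 34 + 35 + 10 = 162 non-green socks altogether.
After those, each further sock must be green, so 162 + 5 = 167 draws guarantee 5 green socks.

167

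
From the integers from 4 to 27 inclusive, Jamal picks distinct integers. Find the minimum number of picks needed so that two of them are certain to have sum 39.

Two chosen integers sum to 39 exactly when both halves of some pair {x, 39−x} with 12 ≤ x ≤ 39−x ≤ 27 are chosen — 8 such pairs.
The remaining 8 elements (those with no distinct partner in range) can never complete a 39-sum, so the worst case takes all of them and one from each pair: 8 + 8 = 16.
The 17th integer has to be the second member of some pair, so 16 + 1 = 17.

17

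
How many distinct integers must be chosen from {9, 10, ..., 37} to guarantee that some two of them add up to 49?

Two chosen integers sum to 49 exactly when both halves of some pair {x, 49−x} with 12 ≤ x ≤ 49−x ≤ 37 are chosen — 13 such pairs.
The remaining 3 elements (those with no distinct partner in range) can never complete a 49-sum, so the worst case takes all of them and one from each pair: 3 + 13 = 16.
Pigeonhole: the 17th integer has to be the second member of some pair, so 16 + 1 = 17.

17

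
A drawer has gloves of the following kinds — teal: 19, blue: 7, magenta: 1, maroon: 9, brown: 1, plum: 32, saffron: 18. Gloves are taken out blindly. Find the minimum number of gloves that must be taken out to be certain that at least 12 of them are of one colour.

52

By pigeonhole, put each drawn glove into a box by colour. The largest draw with every box below 12 takes min(count, 11) from each colour; colours with fewer than 11 contribute all they have.
Σ min(cᵢ, 11) = 11 + 7 + 1 + 9 + 1 + 11 + 11 = 51.
Draw number 51 + 1 = 52 must push one box to 12.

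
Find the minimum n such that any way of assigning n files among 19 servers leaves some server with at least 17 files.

305

With 304 files one could put exactly 16 in each of the 19 servers, and no server would reach 17.
One more file must land in a server that already has 16, giving it 17.
So 19 × 16 + 1 = 305 files are required.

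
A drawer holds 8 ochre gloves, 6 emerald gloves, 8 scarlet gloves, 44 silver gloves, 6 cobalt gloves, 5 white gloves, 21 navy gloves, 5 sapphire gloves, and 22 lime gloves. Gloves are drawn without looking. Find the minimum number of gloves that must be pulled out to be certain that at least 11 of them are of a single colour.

The 9 colours are the holes; the gloves drawn are the pigeons.
To avoid 11 of any one colour, the worst case takes at most 10 of each colour, or every glove of a colour that has fewer than 10.
That gives 8 + 6 + 8 + 10 + 6 + 5 + 10 + 5 + 10 = 68 gloves with no colour reaching 11.
The next glove forces some colour to 11, so 68 + 1 = 69.

69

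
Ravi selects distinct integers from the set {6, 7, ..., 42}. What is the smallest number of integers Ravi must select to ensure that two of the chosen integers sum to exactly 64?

28

Group the elements by complementary pair {x, 64−x}: {22,42}, {23,41}, {24,40}, …, giving 10 two-element pairs; the single value 32 (it cannot pair with itself since the integers are distinct); and 16 integers whose partner 64−x falls outside [6,42].
Treating each of those 27 groups as a pigeonhole, one can pick one integer per group — 27 integers — with no two summing to 64.
The 28th integer lands in an occupied pair, forcing a sum of 64.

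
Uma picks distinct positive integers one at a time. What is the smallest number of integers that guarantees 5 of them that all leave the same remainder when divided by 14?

57

The 14 residue classes mod 14 are the pigeonholes.
With 56 integers one could put 4 in each residue class and have no class reach 5.
The 57th integer pushes some class to 5, so 14·4 + 1 = 57.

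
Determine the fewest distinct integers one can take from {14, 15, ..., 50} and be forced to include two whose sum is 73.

A set avoiding the sum 73 can contain at most one of each pair {x, 73−x}, plus the 9 elements whose complement lies outside the range.
The integers 14, …, 36 (23 of them) are such a set: any two sum to at least 14+15 = 29 and at most 35+36 = 71 < 73.
Any 24th integer completes one of the 14 pairs, so 24 choices force a sum of 73.

24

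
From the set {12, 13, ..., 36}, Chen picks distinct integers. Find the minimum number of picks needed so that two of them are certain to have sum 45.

A set avoiding the sum 45 can contain at most one of each pair {x, 45−x}, plus the 3 elements whose complement lies outside the range.
The integers 23, …, 36 (14 of them) are such a set: any two sum to at least 23+24 = 47 > 45.
By pigeonhole, any 15th integer completes one of the 11 pairs, so 15 choices force a sum of 45.

15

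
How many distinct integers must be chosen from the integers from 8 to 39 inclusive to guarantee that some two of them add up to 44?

A set avoiding the sum 44 can contain at most one of each pair {x, 44−x}, plus the 4 elements whose complement lies outside the range or equal to its own complement.
The integers 22, …, 39 (18 of them) are such a set: any two sum to at least 22+23 = 45 > 44.
Any 19th integer completes one of the 14 pairs, so 19 choices force a sum of 44.

19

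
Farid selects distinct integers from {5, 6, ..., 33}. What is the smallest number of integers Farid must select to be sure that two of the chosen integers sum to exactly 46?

Two chosen integers sum to 46 exactly when both halves of some pair {x, 46−x} with 13 ≤ x ≤ 46−x ≤ 33 are chosen — 10 such pairs.
The remaining 9 elements (those with no distinct partner in range) can never complete a 46-sum, so the worst case takes all of them and one from each pair: 9 + 10 = 19.
By pigeonhole, the 20th integer has to be the second member of some pair, so 19 + 1 = 20.

20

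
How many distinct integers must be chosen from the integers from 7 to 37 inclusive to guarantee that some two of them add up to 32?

Group the elements by complementary pair {x, 32−x}: {7,25}, {8,24}, {9,23}, …, giving 9 two-element pairs; the single value 16 (it cannot pair with itself since the integers are distinct); and 12 integers whose partner 32−x falls outside [7,37].
Pigeonhole: treating each of those 22 groups as a pigeonhole, one can pick one integer per group — 22 integers — with no two summing to 32.
The 23rd integer lands in an occupied pair, forcing a sum of 32.

23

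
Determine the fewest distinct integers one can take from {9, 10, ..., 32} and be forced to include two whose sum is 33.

17

Group the elements by complementary pair {x, 33−x}: {9,24}, {10,23}, {11,22}, …, giving 8 two-element pairs and 8 integers whose partner 33−x falls outside [9,32].
Pigeonhole: treating each of those 16 groups as a pigeonhole, one can pick one integer per group — 16 integers — with no two summing to 33.
The 17th integer lands in an occupied pair, forcing a sum of 33.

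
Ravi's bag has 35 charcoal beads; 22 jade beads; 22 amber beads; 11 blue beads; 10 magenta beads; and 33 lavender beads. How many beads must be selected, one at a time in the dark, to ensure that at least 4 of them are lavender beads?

104

In the worst case for collecting lavender beads, every non-lavender bead comes out first.
There are 35 + 22 + 22 + 11 + 10 = 100 non-lavender beads altogether.
After those, each further bead must be lavender, so 100 + 4 = 104 draws guarantee 4 lavender beads.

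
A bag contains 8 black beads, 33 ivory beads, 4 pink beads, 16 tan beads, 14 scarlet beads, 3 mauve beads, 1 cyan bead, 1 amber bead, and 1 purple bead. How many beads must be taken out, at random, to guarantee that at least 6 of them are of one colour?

31

By the pigeonhole principle, the 9 colours are the holes; the beads drawn are the pigeons.
To avoid 6 of any one colour, the worst case takes at most 5 of each colour, or every bead of a colour that has fewer than 5.
That gives 5 + 5 + 4 + 5 + 5 + 3 + 1 + 1 + 1 = 30 beads with no colour reaching 6.
The next bead forces some colour to 6, so 30 + 1 = 31.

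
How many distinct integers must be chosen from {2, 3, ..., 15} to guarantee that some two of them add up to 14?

Group the elements by complementary pair {x, 14−x}: {2,12}, {3,11}, {4,10}, …, giving 5 two-element pairs, the single value 7 (it cannot pair with itself since the integers are distinct), and 3 integers whose partner 14−x falls outside [2,15].
Treating each of those 9 groups as a pigeonhole, one can pick one integer per group — 9 integers — with no two summing to 14.
The 10th integer lands in an occupied pair, forcing a sum of 14.

10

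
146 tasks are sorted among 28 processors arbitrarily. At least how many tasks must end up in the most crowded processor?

Pigeonhole: the 28 processors are the holes and the 146 tasks are the pigeons.
If every processor held at most 5 tasks, the total would be at most 28 × 5 = 140, which is less than 146.
So some processor holds at least ⌈146/28⌉ = 6 tasks.

6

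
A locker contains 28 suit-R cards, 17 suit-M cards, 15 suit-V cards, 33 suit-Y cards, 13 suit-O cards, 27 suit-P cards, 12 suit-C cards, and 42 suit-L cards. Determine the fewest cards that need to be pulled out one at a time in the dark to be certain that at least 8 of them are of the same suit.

57

Pigeonhole: put each drawn card into a box by suit. The largest draw with every box below 8 takes min(count, 7) from each suit.
Σ min(cᵢ, 7) = 7 + 7 + 7 + 7 + 7 + 7 + 7 + 7 = 56.
Draw number 56 + 1 = 57 must push one box to 8.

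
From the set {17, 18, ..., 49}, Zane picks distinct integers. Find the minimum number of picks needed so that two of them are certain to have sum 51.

25

Two chosen integers sum to 51 exactly when both halves of some pair {x, 51−x} with 17 ≤ x ≤ 51−x ≤ 34 are chosen — 9 such pairs.
The remaining 15 elements (those with no distinct partner in range) can never complete a 51-sum, so the worst case takes all of them and one from each pair: 15 + 9 = 24.
The 25th integer has to be the second member of some pair, so 24 + 1 = 25.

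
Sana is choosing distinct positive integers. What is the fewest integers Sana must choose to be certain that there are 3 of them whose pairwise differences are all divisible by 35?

Integers whose pairwise differences are multiples of 35 are exactly those sharing a remainder mod 35. Pigeonhole: the 35 residue classes mod 35 are the pigeonholes.
With 70 integers one could put 2 in each residue class and have no class reach 3.
The 71st integer pushes some class to 3, so 35·2 + 1 = 71.

71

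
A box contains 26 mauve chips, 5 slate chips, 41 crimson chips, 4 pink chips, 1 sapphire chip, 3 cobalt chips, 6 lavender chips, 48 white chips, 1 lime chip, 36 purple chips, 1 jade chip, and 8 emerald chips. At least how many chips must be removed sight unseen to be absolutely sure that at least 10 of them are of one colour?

66

An adversary could hand out at most 9 chips per colour (8 colours run out sooner): 9 + 5 + 9 + 4 + 1 + 3 + 6 + 9 + 1 + 9 + 1 + 8 = 65 chips and still no colour has 10.
One more chip lands in a colour already at 9, so 66 draws are enough and 65 are not.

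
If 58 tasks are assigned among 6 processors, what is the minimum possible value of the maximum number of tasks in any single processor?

10

By the pigeonhole principle, the 6 processors are the holes and the 58 tasks are the pigeons.
If every processor held at most 9 tasks, the total would be at most 6 × 9 = 54, which is less than 58.
So some processor holds at least ⌈58/6⌉ = 10 tasks.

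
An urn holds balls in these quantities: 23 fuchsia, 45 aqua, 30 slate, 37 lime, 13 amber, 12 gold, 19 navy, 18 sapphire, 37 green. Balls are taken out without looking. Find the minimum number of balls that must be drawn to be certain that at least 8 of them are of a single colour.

The 9 colours are the holes; the balls drawn are the pigeons.
To avoid 8 of any one colour, the worst case takes at most 7 of each colour.
That gives 7 + 7 + 7 + 7 + 7 + 7 + 7 + 7 + 7 = 63 balls with no colour reaching 8.
The next ball forces some colour to 8, so 63 + 1 = 64.

64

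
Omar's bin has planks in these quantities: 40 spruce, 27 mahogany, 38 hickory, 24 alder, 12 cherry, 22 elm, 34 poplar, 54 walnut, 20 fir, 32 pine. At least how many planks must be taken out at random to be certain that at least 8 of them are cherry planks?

In the worst case for collecting cherry planks, every non-cherry plank comes out first.
There are 40 + 27 + 38 + 24 + 22 + 34 + 54 + 20 + 32 = 291 non-cherry planks altogether.
After those, each further plank must be cherry, so 291 + 8 = 299 draws guarantee 8 cherry planks.

299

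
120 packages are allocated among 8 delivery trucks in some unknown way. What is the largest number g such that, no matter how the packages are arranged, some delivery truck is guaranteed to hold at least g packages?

The 8 delivery trucks are the holes and the 120 packages are the pigeons.
If every delivery truck held at most 14 packages, the total would be at most 8 × 14 = 112, which is less than 120.
So some delivery truck holds at least ⌈120/8⌉ = 15 packages.

15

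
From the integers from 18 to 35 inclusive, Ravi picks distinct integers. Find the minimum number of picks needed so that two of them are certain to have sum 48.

Group the elements by complementary pair {x, 48−x}: {18,30}, {19,29}, {20,28}, …, giving 6 two-element pairs; the single value 24 (it cannot pair with itself since the integers are distinct); and 5 integers whose partner 48−x falls outside [18,35].
By the pigeonhole principle, treating each of those 12 groups as a pigeonhole, one can pick one integer per group — 12 integers — with no two summing to 48.
The 13th integer lands in an occupied pair, forcing a sum of 48.

13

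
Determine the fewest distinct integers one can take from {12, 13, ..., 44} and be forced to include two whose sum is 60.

20

A set avoiding the sum 60 can contain at most one of each pair {x, 60−x}, plus the 5 elements whose complement lies outside the range or equal to its own complement.
The integers 12, …, 30 (19 of them) are such a set: any two sum to at least 12+13 = 25 and at most 29+30 = 59 < 60.
Any 20th integer completes one of the 14 pairs, so 20 choices force a sum of 60.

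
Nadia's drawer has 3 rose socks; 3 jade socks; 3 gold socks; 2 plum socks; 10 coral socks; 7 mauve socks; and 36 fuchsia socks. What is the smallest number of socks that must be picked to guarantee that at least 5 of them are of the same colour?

24

Pigeonhole: put each drawn sock into a box by colour. The largest draw with every box below 5 takes min(count, 4) from each colour; colours with fewer than 4 contribute all they have.
Σ min(cᵢ, 4) = 3 + 3 + 3 + 2 + 4 + 4 + 4 = 23.
Draw number 23 + 1 = 24 must push one box to 5.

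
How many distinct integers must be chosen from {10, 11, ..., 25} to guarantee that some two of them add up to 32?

Group the elements by complementary pair {x, 32−x}: {10,22}, {11,21}, {12,20}, …, giving 6 two-element pairs, the single value 16 (it cannot pair with itself since the integers are distinct), and 3 integers whose partner 32−x falls outside [10,25].
Pigeonhole: treating each of those 10 groups as a pigeonhole, one can pick one integer per group — 10 integers — with no two summing to 32.
The 11th integer lands in an occupied pair, forcing a sum of 32.

11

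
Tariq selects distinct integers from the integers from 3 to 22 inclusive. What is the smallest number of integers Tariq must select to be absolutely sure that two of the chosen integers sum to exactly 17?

15

Group the elements by complementary pair {x, 17−x}: {3,14}, {4,13}, {5,12}, …, giving 6 two-element pairs and 8 integers whose partner 17−x falls outside [3,22].
Treating each of those 14 groups as a pigeonhole, one can pick one integer per group — 14 integers — with no two summing to 17.
The 15th integer lands in an occupied pair, forcing a sum of 17.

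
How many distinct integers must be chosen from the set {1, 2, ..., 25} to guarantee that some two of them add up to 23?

15

Two chosen integers sum to 23 exactly when both halves of some pair {x, 23−x} with 1 ≤ x ≤ 23−x ≤ 22 are chosen — 11 such pairs.
The remaining 3 elements (those with no distinct partner in range) can never complete a 23-sum, so the worst case takes all of them and one from each pair: 3 + 11 = 14.
The 15th integer has to be the second member of some pair, so 14 + 1 = 15.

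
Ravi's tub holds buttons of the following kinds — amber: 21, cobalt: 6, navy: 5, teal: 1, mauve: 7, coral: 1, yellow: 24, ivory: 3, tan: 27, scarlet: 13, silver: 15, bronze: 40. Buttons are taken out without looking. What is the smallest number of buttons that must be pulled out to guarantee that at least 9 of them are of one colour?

Put each drawn button into a box by colour. The largest draw with every box below 9 takes min(count, 8) from each colour; colours with fewer than 8 contribute all they have.
Σ min(cᵢ, 8) = 8 + 6 + 5 + 1 + 7 + 1 + 8 + 3 + 8 + 8 + 8 + 8 = 71.
Draw number 71 + 1 = 72 must push one box to 9.

72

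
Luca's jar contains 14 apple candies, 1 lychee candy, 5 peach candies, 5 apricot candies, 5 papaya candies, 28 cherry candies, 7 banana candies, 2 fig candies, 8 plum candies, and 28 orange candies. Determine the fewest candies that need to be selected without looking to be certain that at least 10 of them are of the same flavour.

61

By the pigeonhole principle, put each drawn candy into a box by flavour. The largest draw with every box below 10 takes min(count, 9) from each flavour; flavours with fewer than 9 contribute all they have.
Σ min(cᵢ, 9) = 9 + 1 + 5 + 5 + 5 + 9 + 7 + 2 + 8 + 9 = 60.
Draw number 60 + 1 = 61 must push one box to 10.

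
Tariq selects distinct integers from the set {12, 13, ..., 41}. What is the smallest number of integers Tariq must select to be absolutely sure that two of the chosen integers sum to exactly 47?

A set avoiding the sum 47 can contain at most one of each pair {x, 47−x}, plus the 6 elements whose complement lies outside the range.
The integers 24, …, 41 (18 of them) are such a set: any two sum to at least 24+25 = 49 > 47.
Any 19th integer completes one of the 12 pairs, so 19 choices force a sum of 47.

19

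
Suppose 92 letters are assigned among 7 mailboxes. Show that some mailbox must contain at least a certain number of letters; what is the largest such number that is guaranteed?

14

The 7 mailboxes are the holes and the 92 letters are the pigeons.
If every mailbox held at most 13 letters, the total would be at most 7 × 13 = 91, which is less than 92.
So some mailbox holds at least ⌈92/7⌉ = 14 letters.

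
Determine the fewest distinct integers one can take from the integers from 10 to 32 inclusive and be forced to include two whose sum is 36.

Group the elements by complementary pair {x, 36−x}: {10,26}, {11,25}, {12,24}, …, giving 8 two-element pairs, the single value 18 (it cannot pair with itself since the integers are distinct), and 6 integers whose partner 36−x falls outside [10,32].
Pigeonhole: treating each of those 15 groups as a pigeonhole, one can pick one integer per group — 15 integers — with no two summing to 36.
The 16th integer lands in an occupied pair, forcing a sum of 36.

16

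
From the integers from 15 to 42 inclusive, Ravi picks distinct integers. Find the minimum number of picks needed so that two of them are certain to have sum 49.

19

Group the elements by complementary pair {x, 49−x}: {15,34}, {16,33}, {17,32}, …, giving 10 two-element pairs and 8 integers whose partner 49−x falls outside [15,42].
By pigeonhole, treating each of those 18 groups as a pigeonhole, one can pick one integer per group — 18 integers — with no two summing to 49.
The 19th integer lands in an occupied pair, forcing a sum of 49.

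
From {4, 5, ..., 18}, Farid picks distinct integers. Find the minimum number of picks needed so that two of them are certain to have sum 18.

11

Group the elements by complementary pair {x, 18−x}: {4,14}, {5,13}, {6,12}, …, giving 5 two-element pairs, the single value 9 (it cannot pair with itself since the integers are distinct), and 4 integers whose partner 18−x falls outside [4,18].
By the pigeonhole principle, treating each of those 10 groups as a pigeonhole, one can pick one integer per group — 10 integers — with no two summing to 18.
The 11th integer lands in an occupied pair, forcing a sum of 18.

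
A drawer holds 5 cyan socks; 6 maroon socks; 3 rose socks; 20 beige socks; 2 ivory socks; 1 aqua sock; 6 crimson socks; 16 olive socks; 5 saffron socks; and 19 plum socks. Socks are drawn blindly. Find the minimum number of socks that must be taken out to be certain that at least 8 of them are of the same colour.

Put each drawn sock into a box by colour. The largest draw with every box below 8 takes min(count, 7) from each colour; colours with fewer than 7 contribute all they have.
Σ min(cᵢ, 7) = 5 + 6 + 3 + 7 + 2 + 1 + 6 + 7 + 5 + 7 = 49.
Draw number 49 + 1 = 50 must push one box to 8.

50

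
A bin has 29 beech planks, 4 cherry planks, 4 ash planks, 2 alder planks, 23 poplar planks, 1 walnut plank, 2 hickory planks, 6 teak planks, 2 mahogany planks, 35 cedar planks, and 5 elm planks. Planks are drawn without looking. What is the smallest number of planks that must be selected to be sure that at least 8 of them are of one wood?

48

By pigeonhole, put each drawn plank into a box by wood. The largest draw with every box below 8 takes min(count, 7) from each wood; woods with fewer than 7 contribute all they have.
Σ min(cᵢ, 7) = 7 + 4 + 4 + 2 + 7 + 1 + 2 + 6 + 2 + 7 + 5 = 47.
Draw number 47 + 1 = 48 must push one box to 8.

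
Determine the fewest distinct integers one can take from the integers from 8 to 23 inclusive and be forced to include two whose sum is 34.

11

Two chosen integers sum to 34 exactly when both halves of some pair {x, 34−x} with 11 ≤ x ≤ 34−x ≤ 23 are chosen — 6 such pairs.
The remaining 4 elements (those with no distinct partner in range) can never complete a 34-sum, so the worst case takes all of them and one from each pair: 4 + 6 = 10.
The 11th integer has to be the second member of some pair, so 10 + 1 = 11.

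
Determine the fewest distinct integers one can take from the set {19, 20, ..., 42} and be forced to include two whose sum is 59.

Two chosen integers sum to 59 exactly when both halves of some pair {x, 59−x} with 19 ≤ x ≤ 59−x ≤ 40 are chosen — 11 such pairs.
The remaining 2 elements (those with no distinct partner in range) can never complete a 59-sum, so the worst case takes all of them and one from each pair: 2 + 11 = 13.
By pigeonhole, the 14th integer has to be the second member of some pair, so 13 + 1 = 14.

14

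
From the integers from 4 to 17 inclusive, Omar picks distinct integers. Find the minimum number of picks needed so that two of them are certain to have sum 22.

9

Two chosen integers sum to 22 exactly when both halves of some pair {x, 22−x} with 5 ≤ x ≤ 22−x ≤ 17 are chosen — 6 such pairs.
The remaining 2 elements (those with no distinct partner in range) can never complete a 22-sum, so the worst case takes all of them and one from each pair: 2 + 6 = 8.
Pigeonhole: the 9th integer has to be the second member of some pair, so 8 + 1 = 9.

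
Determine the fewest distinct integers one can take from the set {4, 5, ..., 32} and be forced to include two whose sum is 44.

20

A set avoiding the sum 44 can contain at most one of each pair {x, 44−x}, plus the 9 elements whose complement lies outside the range or equal to its own complement.
The integers 4, …, 22 (19 of them) are such a set: any two sum to at least 4+5 = 9 and at most 21+22 = 43 < 44.
Any 20th integer completes one of the 10 pairs, so 20 choices force a sum of 44.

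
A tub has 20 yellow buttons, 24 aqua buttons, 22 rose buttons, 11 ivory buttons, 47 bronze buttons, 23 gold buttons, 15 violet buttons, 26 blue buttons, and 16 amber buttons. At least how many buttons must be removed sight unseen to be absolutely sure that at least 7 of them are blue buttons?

185

In the worst case for collecting blue buttons, every non-blue button comes out first.
There are 20 + 24 + 22 + 11 + 47 + 23 + 15 + 16 = 178 non-blue buttons altogether.
After those, each further button must be blue, so 178 + 7 = 185 draws guarantee 7 blue buttons.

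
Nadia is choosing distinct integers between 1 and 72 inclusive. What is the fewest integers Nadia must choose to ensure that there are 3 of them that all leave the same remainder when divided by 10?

The 10 residue classes mod 10 are the pigeonholes.
With 20 integers one could put 2 in each residue class and have no class reach 3.
The 21st integer pushes some class to 3, so 10·2 + 1 = 21.

21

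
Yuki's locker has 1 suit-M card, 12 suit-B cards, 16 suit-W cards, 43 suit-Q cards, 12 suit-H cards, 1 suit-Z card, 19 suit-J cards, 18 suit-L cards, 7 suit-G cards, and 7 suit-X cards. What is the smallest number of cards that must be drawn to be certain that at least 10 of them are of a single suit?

71

Put each drawn card into a box by suit. The largest draw with every box below 10 takes min(count, 9) from each suit; suits with fewer than 9 contribute all they have.
Σ min(cᵢ, 9) = 1 + 9 + 9 + 9 + 9 + 1 + 9 + 9 + 7 + 7 = 70.
Draw number 70 + 1 = 71 must push one box to 10.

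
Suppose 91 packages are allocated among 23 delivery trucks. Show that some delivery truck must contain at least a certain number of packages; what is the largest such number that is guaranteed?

4

Pigeonhole: the 23 delivery trucks are the holes and the 91 packages are the pigeons.
If every delivery truck held at most 3 packages, the total would be at most 23 × 3 = 69, which is less than 91.
So some delivery truck holds at least ⌈91/23⌉ = 4 packages.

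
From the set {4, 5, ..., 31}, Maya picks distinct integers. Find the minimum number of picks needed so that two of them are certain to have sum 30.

Two chosen integers sum to 30 exactly when both halves of some pair {x, 30−x} with 4 ≤ x ≤ 30−x ≤ 26 are chosen — 11 such pairs.
The remaining 6 elements (those with no distinct partner in range) can never complete a 30-sum, so the worst case takes all of them and one from each pair: 6 + 11 = 17.
Pigeonhole: the 18th integer has to be the second member of some pair, so 17 + 1 = 18.

18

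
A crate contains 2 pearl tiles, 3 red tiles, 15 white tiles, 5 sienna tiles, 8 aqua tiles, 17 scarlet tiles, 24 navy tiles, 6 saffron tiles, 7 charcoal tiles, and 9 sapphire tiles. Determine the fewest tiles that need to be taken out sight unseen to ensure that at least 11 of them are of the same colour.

An adversary could hand out at most 10 tiles per colour (7 colours run out sooner): 2 + 3 + 10 + 5 + 8 + 10 + 10 + 6 + 7 + 9 = 70 tiles and still no colour has 11.
By the pigeonhole principle, one more tile lands in a colour already at 10, so 71 draws are enough and 70 are not.

71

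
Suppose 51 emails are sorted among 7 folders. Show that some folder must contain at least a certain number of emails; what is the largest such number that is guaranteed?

Pigeonhole: the 7 folders are the holes and the 51 emails are the pigeons.
If every folder held at most 7 emails, the total would be at most 7 × 7 = 49, which is less than 51.
So some folder holds at least ⌈51/7⌉ = 8 emails.

8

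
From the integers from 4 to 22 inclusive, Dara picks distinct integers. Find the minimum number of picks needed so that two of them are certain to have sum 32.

A set avoiding the sum 32 can contain at most one of each pair {x, 32−x}, plus the 7 elements whose complement lies outside the range or equal to its own complement.
The integers 4, …, 16 (13 of them) are such a set: any two sum to at least 4+5 = 9 and at most 15+16 = 31 < 32.
Pigeonhole: any 14th integer completes one of the 6 pairs, so 14 choices force a sum of 32.

14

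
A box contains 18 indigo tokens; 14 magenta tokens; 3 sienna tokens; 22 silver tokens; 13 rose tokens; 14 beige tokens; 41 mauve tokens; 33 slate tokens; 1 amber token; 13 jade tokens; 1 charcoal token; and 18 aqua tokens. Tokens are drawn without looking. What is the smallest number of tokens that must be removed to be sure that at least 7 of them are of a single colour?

60

An adversary could hand out at most 6 tokens per colour (sienna, amber, charcoal run out sooner): 6 + 6 + 3 + 6 + 6 + 6 + 6 + 6 + 1 + 6 + 1 + 6 = 59 tokens and still no colour has 7.
One more token lands in a colour already at 6, so 60 draws are enough and 59 are not.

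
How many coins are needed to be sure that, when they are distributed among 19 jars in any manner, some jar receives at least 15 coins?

With 266 coins one could put exactly 14 in each of the 19 jars, and no jar would reach 15.
Pigeonhole: one more coin must land in a jar that already has 14, giving it 15.
So 19 × 14 + 1 = 267 coins are required.

267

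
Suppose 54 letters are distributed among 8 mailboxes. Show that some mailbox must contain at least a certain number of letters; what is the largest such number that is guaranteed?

The 8 mailboxes are the holes and the 54 letters are the pigeons.
If every mailbox held at most 6 letters, the total would be at most 8 × 6 = 48, which is less than 54.
So some mailbox holds at least ⌈54/8⌉ = 7 letters.

7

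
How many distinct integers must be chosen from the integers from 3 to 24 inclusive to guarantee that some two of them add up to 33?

15

Two chosen integers sum to 33 exactly when both halves of some pair {x, 33−x} with 9 ≤ x ≤ 33−x ≤ 24 are chosen — 8 such pairs.
The remaining 6 elements (those with no distinct partner in range) can never complete a 33-sum, so the worst case takes all of them and one from each pair: 6 + 8 = 14.
Pigeonhole: the 15th integer has to be the second member of some pair, so 14 + 1 = 15.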